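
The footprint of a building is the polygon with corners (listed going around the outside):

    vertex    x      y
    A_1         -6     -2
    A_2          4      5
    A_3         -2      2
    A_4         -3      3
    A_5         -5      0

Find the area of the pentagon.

10.5

Apply Gauss's area formula: 2A = Σ (x_i·y_{i+1} − x_{i+1}·y_i), indices taken mod 5.
Σ = (-22) + (18) + (0) + (15) + (10) = 21
Area = |Σ|/2 = 10.5.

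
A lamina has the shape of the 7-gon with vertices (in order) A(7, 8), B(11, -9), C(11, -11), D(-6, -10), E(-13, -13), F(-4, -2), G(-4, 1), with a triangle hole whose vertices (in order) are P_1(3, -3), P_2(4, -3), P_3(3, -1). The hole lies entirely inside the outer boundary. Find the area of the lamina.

238

Outer boundary:
Apply Gauss's area formula: 2A = Σ (x_i·y_{i+1} − x_{i+1}·y_i), indices taken mod 7.
Σ = (-151) + (-22) + (-176) + (-52) + (-26) + (-12) + (-39) = -478
Area = |Σ|/2 = 239.
Hole:
Apply the shoelace (surveyor's) formula: 2A = Σ (x_i·y_{i+1} − x_{i+1}·y_i), indices taken mod 3.
Cross-terms: 3, 5, -6  ⇒  Σ = 2
Area = |Σ|/2 = 1.
Net area = 239 − 1 = 238.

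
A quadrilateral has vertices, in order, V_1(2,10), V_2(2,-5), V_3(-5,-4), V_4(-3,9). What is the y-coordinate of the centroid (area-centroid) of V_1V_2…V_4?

25/12

Apply Gauss's area formula. First the cross-terms c_i = x_i·y_{i+1} − x_{i+1}·y_i:
  -30, -33, -57, -48  ⇒  2A = -168, A = -84.
Then Σ (y_i + y_{i+1})·c_i = -1050, so ȳ = -1050 / (6·(-84)) = 25/12.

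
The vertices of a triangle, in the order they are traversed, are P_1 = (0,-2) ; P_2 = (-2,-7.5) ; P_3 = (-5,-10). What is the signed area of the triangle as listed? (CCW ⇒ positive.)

-5.75

Apply the shoelace (surveyor's) formula: 2A = Σ (x_i·y_{i+1} − x_{i+1}·y_i), indices taken mod 3.
Cross-terms: -4, -17.5, 10  ⇒  Σ = -11.5
Signed area = Σ/2 = -5.75 (negative ⇒ clockwise traversal).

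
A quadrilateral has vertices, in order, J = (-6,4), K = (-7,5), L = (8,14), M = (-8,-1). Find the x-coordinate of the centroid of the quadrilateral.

Apply the shoelace formula. First the cross-terms c_i = x_i·y_{i+1} − x_{i+1}·y_i:
  -2, -138, 104, -38  ⇒  2A = -74, A = -37.
Then Σ (x_i + x_{i+1})·c_i = 420, so x̄ = 420 / (6·(-37)) = -70/37.

-70/37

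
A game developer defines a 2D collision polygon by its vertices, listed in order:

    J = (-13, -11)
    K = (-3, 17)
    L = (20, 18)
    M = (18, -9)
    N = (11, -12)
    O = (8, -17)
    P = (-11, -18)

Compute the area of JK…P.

Apply the surveyor's formula: 2A = Σ (x_i·y_{i+1} − x_{i+1}·y_i), indices taken mod 7.
Cross-terms: -254, -394, -504, -117, -91, -331, -113  ⇒  Σ = -1804
Area = |Σ|/2 = 902.

902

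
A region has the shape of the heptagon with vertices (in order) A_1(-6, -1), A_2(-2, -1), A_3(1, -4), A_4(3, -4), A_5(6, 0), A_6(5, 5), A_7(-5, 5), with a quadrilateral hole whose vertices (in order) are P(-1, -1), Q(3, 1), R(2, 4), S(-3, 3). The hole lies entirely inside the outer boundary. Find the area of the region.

62

Outer boundary:
Apply the shoelace formula: 2A = Σ (x_i·y_{i+1} − x_{i+1}·y_i), indices taken mod 7.
Σ = (4) + (9) + (8) + (24) + (30) + (50) + (35) = 160
Area = |Σ|/2 = 80.
Hole:
Σ = (2) + (10) + (18) + (6) = 36
Area = |Σ|/2 = 18.
Net area = 80 − 18 = 62.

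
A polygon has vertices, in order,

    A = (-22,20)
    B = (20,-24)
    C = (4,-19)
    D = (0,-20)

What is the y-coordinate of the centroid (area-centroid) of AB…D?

Apply Gauss's area formula. First the cross-terms c_i = x_i·y_{i+1} − x_{i+1}·y_i:
  128, -284, -80, -440  ⇒  2A = -676, A = -338.
Then Σ (y_i + y_{i+1})·c_i = 14820, so ȳ = 14820 / (6·(-338)) = -95/13.

-95/13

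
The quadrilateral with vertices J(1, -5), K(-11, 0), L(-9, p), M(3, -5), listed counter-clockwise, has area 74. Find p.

Write out the shoelace sum; only the two edges meeting at L involve p:
2·Area = [((-11)·p − (-9)·0) + ((-9)·(-5) − 3·p)] + -65
       = -14·p + -20 = 148
⇒ p = -12.

-12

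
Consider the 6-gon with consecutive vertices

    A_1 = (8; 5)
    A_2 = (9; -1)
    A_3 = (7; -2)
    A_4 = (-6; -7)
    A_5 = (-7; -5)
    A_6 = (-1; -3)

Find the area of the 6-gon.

A_1→A_2: (8)(-1) − (9)(5) = -53
A_2→A_3: (9)(-2) − (7)(-1) = -11
A_3→A_4: (7)(-7) − (-6)(-2) = -61
A_4→A_5: (-6)(-5) − (-7)(-7) = -19
A_5→A_6: (-7)(-3) − (-1)(-5) = 16
A_6→A_1: (-1)(5) − (8)(-3) = 19
Σ = -109
Area = |Σ|/2 = 54.5.

54.5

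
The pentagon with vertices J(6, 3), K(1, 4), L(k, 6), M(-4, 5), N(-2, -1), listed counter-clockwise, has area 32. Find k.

The doubled signed area Σ (x_i y_{i+1} − x_{i+1} y_i) is linear in k.
With k=0 it equals 65; the coefficient of k is 1 (from the two edges through L).
So 1·k + 65 = 2·32 = 64 ⇒ k = -1.

-1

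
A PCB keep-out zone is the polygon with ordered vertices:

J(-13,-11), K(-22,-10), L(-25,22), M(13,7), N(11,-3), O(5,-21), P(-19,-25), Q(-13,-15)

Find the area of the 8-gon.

Σ = (-112) + (-734) + (-461) + (-116) + (-216) + (-524) + (-40) + (-52) = -2255
Area = |Σ|/2 = 1127.5.

1127.5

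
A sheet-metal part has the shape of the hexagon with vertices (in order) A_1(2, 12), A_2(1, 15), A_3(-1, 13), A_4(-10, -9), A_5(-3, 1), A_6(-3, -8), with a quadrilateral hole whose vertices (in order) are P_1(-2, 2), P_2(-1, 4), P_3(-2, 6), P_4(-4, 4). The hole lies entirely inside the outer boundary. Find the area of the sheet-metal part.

Outer boundary:
Apply the shoelace (surveyor's) formula: 2A = Σ (x_i·y_{i+1} − x_{i+1}·y_i), indices taken mod 6.
Σ = (18) + (28) + (139) + (-37) + (27) + (-20) = 155
Area = |Σ|/2 = 77.5.
Hole:
Apply the shoelace (surveyor's) formula: 2A = Σ (x_i·y_{i+1} − x_{i+1}·y_i), indices taken mod 4.
Cross-terms: -6, 2, 16, 0  ⇒  Σ = 12
Area = |Σ|/2 = 6.
Net area = 77.5 − 6 = 71.5.

71.5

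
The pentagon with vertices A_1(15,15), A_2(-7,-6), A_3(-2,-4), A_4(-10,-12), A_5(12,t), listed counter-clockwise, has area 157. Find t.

Write out the shoelace sum; only the two edges meeting at A_5 involve t:
2·Area = [((-10)·t − 12·(-12)) + (12·15 − 15·t)] + 15
       = -25·t + 339 = 314
⇒ t = 1.

1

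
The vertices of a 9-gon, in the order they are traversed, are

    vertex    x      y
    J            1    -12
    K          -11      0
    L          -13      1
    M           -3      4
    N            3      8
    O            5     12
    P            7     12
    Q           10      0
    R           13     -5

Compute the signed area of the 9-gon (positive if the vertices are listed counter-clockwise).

-288.5

J→K: (1)(0) − (-11)(-12) = -132
K→L: (-11)(1) − (-13)(0) = -11
L→M: (-13)(4) − (-3)(1) = -49
M→N: (-3)(8) − (3)(4) = -36
N→O: (3)(12) − (5)(8) = -4
O→P: (5)(12) − (7)(12) = -24
P→Q: (7)(0) − (10)(12) = -120
Q→R: (10)(-5) − (13)(0) = -50
R→J: (13)(-12) − (1)(-5) = -151
Σ = -577
Signed area = Σ/2 = -288.5 (negative ⇒ clockwise traversal).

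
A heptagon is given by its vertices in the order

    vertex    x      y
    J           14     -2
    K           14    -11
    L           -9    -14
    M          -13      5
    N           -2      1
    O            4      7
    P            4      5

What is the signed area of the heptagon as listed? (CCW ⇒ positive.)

-377.5

Apply Gauss's area formula: 2A = Σ (x_i·y_{i+1} − x_{i+1}·y_i), indices taken mod 7.
Cross-terms: -126, -295, -227, -3, -18, -8, -78  ⇒  Σ = -755
Signed area = Σ/2 = -377.5 (negative ⇒ clockwise traversal).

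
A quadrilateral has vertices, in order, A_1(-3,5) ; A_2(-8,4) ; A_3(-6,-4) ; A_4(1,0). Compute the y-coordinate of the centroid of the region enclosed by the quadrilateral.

Apply the surveyor's formula. First the cross-terms c_i = x_i·y_{i+1} − x_{i+1}·y_i:
  28, 56, 4, 5  ⇒  2A = 93, A = 46.5.
Then Σ (y_i + y_{i+1})·c_i = 261, so ȳ = 261 / (6·46.5) = 29/31.

29/31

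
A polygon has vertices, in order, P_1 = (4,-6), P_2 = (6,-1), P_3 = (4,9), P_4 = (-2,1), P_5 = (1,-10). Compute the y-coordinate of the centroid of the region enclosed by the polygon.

-17/33

Apply the shoelace formula. First the cross-terms c_i = x_i·y_{i+1} − x_{i+1}·y_i:
  32, 58, 22, 19, 34  ⇒  2A = 165, A = 82.5.
Then Σ (y_i + y_{i+1})·c_i = -255, so ȳ = -255 / (6·82.5) = -17/33.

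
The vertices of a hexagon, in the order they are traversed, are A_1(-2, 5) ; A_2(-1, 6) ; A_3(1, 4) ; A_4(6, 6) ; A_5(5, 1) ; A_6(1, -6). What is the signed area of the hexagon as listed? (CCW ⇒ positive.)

-48.5

Σ = (-7) + (-10) + (-18) + (-24) + (-31) + (-7) = -97
Signed area = Σ/2 = -48.5 (negative ⇒ clockwise traversal).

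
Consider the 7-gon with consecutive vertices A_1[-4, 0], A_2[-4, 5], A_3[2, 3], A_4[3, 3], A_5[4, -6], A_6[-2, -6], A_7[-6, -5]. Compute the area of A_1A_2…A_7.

Apply the shoelace (surveyor's) formula: 2A = Σ (x_i·y_{i+1} − x_{i+1}·y_i), indices taken mod 7.
A_1→A_2: (-4)(5) − (-4)(0) = -20
A_2→A_3: (-4)(3) − (2)(5) = -22
A_3→A_4: (2)(3) − (3)(3) = -3
A_4→A_5: (3)(-6) − (4)(3) = -30
A_5→A_6: (4)(-6) − (-2)(-6) = -36
A_6→A_7: (-2)(-5) − (-6)(-6) = -26
A_7→A_1: (-6)(0) − (-4)(-5) = -20
Σ = -157
Area = |Σ|/2 = 78.5.

78.5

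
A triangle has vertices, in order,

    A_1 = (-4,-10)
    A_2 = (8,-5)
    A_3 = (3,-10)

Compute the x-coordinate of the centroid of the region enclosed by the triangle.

7/3

Apply Gauss's area formula. First the cross-terms c_i = x_i·y_{i+1} − x_{i+1}·y_i:
  100, -65, -70  ⇒  2A = -35, A = -17.5.
Then Σ (x_i + x_{i+1})·c_i = -245, so x̄ = -245 / (6·(-17.5)) = 7/3.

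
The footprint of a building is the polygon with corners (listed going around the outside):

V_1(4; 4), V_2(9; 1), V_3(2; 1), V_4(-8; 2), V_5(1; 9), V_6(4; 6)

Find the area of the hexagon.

62.5

Σ = (-32) + (7) + (12) + (-74) + (-30) + (-8) = -125
Area = |Σ|/2 = 62.5.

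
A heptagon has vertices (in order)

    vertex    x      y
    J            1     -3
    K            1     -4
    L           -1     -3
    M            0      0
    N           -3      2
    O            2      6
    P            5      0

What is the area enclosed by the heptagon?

Apply the shoelace formula: 2A = Σ (x_i·y_{i+1} − x_{i+1}·y_i), indices taken mod 7.
Σ = (-1) + (-7) + (0) + (0) + (-22) + (-30) + (-15) = -75
Area = |Σ|/2 = 37.5.

37.5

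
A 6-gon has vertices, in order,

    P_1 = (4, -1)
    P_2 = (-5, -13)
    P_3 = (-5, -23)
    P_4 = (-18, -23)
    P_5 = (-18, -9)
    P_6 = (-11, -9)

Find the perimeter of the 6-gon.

|P_1P_2| = √((-9)² + (-12)²) = √225 = 15
|P_2P_3| = √((0)² + (-10)²) = √100 = 10
|P_3P_4| = √((-13)² + (0)²) = √169 = 13
|P_4P_5| = √((0)² + (14)²) = √196 = 14
|P_5P_6| = √((7)² + (0)²) = √49 = 7
|P_6P_1| = √((15)² + (8)²) = √289 = 17
Perimeter = 15 + 10 + 13 + 14 + 7 + 17 = 76.

76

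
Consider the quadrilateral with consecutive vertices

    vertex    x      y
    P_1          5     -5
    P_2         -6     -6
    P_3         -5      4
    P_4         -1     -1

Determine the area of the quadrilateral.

Σ = (-60) + (-54) + (9) + (10) = -95
Area = |Σ|/2 = 47.5.

47.5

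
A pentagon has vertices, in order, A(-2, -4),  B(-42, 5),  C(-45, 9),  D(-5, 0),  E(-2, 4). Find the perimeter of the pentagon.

100

|AB| = √((-40)² + (9)²) = √1681 = 41
|BC| = √((-3)² + (4)²) = √25 = 5
|CD| = √((40)² + (-9)²) = √1681 = 41
|DE| = √((3)² + (4)²) = √25 = 5
|EA| = √((0)² + (-8)²) = √64 = 8
Perimeter = 41 + 5 + 41 + 5 + 8 = 100.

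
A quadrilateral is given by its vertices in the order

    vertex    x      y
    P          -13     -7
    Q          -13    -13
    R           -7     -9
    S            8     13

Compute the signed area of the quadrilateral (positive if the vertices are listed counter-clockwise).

99

Apply the surveyor's formula: 2A = Σ (x_i·y_{i+1} − x_{i+1}·y_i), indices taken mod 4.
P→Q: (-13)(-13) − (-13)(-7) = 78
Q→R: (-13)(-9) − (-7)(-13) = 26
R→S: (-7)(13) − (8)(-9) = -19
S→P: (8)(-7) − (-13)(13) = 113
Σ = 198
Signed area = Σ/2 = 99 (positive ⇒ counter-clockwise traversal).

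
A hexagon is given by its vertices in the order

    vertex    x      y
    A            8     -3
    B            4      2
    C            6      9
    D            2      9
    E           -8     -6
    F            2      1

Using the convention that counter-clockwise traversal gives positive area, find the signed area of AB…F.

A→B: (8)(2) − (4)(-3) = 28
B→C: (4)(9) − (6)(2) = 24
C→D: (6)(9) − (2)(9) = 36
D→E: (2)(-6) − (-8)(9) = 60
E→F: (-8)(1) − (2)(-6) = 4
F→A: (2)(-3) − (8)(1) = -14
Σ = 138
Signed area = Σ/2 = 69 (positive ⇒ counter-clockwise traversal).

69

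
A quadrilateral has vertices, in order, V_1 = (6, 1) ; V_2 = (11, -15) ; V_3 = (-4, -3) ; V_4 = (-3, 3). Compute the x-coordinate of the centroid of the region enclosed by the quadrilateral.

571/177

Apply the shoelace (surveyor's) formula. First the cross-terms c_i = x_i·y_{i+1} − x_{i+1}·y_i:
  -101, -93, -21, -21  ⇒  2A = -236, A = -118.
Then Σ (x_i + x_{i+1})·c_i = -2284, so x̄ = -2284 / (6·(-118)) = 571/177.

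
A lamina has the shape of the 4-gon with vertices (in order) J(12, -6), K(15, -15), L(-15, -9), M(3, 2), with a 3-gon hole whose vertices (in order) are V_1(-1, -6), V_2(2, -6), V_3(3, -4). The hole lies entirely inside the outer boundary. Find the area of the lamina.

244.5

Outer boundary:
Apply the surveyor's formula: 2A = Σ (x_i·y_{i+1} − x_{i+1}·y_i), indices taken mod 4.
Σ = (-90) + (-360) + (-3) + (-42) = -495
Area = |Σ|/2 = 247.5.
Hole:
Σ = (18) + (10) + (-22) = 6
Area = |Σ|/2 = 3.
Net area = 247.5 − 3 = 244.5.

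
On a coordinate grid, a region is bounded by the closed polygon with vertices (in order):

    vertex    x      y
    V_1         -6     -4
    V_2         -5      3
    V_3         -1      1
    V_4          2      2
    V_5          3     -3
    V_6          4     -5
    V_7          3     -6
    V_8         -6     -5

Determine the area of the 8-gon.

62.5

Apply Gauss's area formula: 2A = Σ (x_i·y_{i+1} − x_{i+1}·y_i), indices taken mod 8.
Σ = (-38) + (-2) + (-4) + (-12) + (-3) + (-9) + (-51) + (-6) = -125
Area = |Σ|/2 = 62.5.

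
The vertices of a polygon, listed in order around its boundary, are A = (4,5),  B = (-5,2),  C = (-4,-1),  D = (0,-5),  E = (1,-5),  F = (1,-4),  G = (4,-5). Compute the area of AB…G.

61.5

Apply the surveyor's formula: 2A = Σ (x_i·y_{i+1} − x_{i+1}·y_i), indices taken mod 7.
Σ = (33) + (13) + (20) + (5) + (1) + (11) + (40) = 123
Area = |Σ|/2 = 61.5.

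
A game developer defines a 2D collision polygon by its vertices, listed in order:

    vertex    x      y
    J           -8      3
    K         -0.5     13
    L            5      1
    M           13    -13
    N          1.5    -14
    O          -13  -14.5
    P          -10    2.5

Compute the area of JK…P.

399.875

Apply the surveyor's formula: 2A = Σ (x_i·y_{i+1} − x_{i+1}·y_i), indices taken mod 7.
Σ = (-102.5) + (-65.5) + (-78) + (-162.5) + (-203.75) + (-177.5) + (-10) = -799.75
Area = |Σ|/2 = 399.875.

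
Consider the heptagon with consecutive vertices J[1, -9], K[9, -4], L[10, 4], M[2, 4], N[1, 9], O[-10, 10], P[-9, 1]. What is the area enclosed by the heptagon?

229.5

Apply the shoelace (surveyor's) formula: 2A = Σ (x_i·y_{i+1} − x_{i+1}·y_i), indices taken mod 7.
Σ = (77) + (76) + (32) + (14) + (100) + (80) + (80) = 459
Area = |Σ|/2 = 229.5.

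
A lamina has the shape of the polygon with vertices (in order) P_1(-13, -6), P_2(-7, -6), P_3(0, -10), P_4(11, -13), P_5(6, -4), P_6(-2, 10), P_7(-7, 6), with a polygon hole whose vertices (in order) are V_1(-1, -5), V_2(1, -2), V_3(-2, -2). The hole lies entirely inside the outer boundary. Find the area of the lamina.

235.5

Outer boundary:
Apply the shoelace (surveyor's) formula: 2A = Σ (x_i·y_{i+1} − x_{i+1}·y_i), indices taken mod 7.
Σ = (36) + (70) + (110) + (34) + (52) + (58) + (120) = 480
Area = |Σ|/2 = 240.
Hole:
V_1→V_2: (-1)(-2) − (1)(-5) = 7
V_2→V_3: (1)(-2) − (-2)(-2) = -6
V_3→V_1: (-2)(-5) − (-1)(-2) = 8
Σ = 9
Area = |Σ|/2 = 4.5.
Net area = 240 − 4.5 = 235.5.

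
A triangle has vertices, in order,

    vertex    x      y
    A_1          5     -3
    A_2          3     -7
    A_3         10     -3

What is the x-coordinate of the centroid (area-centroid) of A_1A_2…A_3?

6

Apply the shoelace formula. First the cross-terms c_i = x_i·y_{i+1} − x_{i+1}·y_i:
  -26, 61, -15  ⇒  2A = 20, A = 10.
Then Σ (x_i + x_{i+1})·c_i = 360, so x̄ = 360 / (6·10) = 6.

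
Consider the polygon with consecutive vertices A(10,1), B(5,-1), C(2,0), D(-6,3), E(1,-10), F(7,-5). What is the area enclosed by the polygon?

Σ = (-15) + (2) + (6) + (57) + (65) + (57) = 172
Area = |Σ|/2 = 86.

86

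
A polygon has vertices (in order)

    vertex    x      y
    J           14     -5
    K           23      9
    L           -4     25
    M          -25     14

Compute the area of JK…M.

675

Apply Gauss's area formula: 2A = Σ (x_i·y_{i+1} − x_{i+1}·y_i), indices taken mod 4.
J→K: (14)(9) − (23)(-5) = 241
K→L: (23)(25) − (-4)(9) = 611
L→M: (-4)(14) − (-25)(25) = 569
M→J: (-25)(-5) − (14)(14) = -71
Σ = 1350
Area = |Σ|/2 = 675.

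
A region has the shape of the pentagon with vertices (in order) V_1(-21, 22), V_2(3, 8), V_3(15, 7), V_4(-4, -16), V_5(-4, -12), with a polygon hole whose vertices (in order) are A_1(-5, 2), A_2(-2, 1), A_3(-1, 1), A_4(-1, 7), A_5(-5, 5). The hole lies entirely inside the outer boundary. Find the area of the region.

Outer boundary:
Apply the shoelace formula: 2A = Σ (x_i·y_{i+1} − x_{i+1}·y_i), indices taken mod 5.
Σ = (-234) + (-99) + (-212) + (-16) + (-340) = -901
Area = |Σ|/2 = 450.5.
Hole:
Apply the shoelace formula: 2A = Σ (x_i·y_{i+1} − x_{i+1}·y_i), indices taken mod 5.
Σ = (-1) + (-1) + (-6) + (30) + (15) = 37
Area = |Σ|/2 = 18.5.
Net area = 450.5 − 18.5 = 432.

432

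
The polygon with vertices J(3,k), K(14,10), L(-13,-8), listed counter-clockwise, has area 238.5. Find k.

-15

The doubled signed area Σ (x_i y_{i+1} − x_{i+1} y_i) is linear in k.
With k=0 it equals 72; the coefficient of k is -27 (from the two edges through J).
So -27·k + 72 = 2·238.5 = 477 ⇒ k = -15.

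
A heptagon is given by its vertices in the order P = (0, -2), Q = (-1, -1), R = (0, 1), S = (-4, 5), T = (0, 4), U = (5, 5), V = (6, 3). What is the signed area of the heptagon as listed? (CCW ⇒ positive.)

-31

Apply the surveyor's formula: 2A = Σ (x_i·y_{i+1} − x_{i+1}·y_i), indices taken mod 7.
Σ = (-2) + (-1) + (4) + (-16) + (-20) + (-15) + (-12) = -62
Signed area = Σ/2 = -31 (negative ⇒ clockwise traversal).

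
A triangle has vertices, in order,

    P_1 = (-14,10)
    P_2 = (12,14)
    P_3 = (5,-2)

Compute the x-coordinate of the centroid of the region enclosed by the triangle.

Apply the surveyor's formula. First the cross-terms c_i = x_i·y_{i+1} − x_{i+1}·y_i:
  -316, -94, 22  ⇒  2A = -388, A = -194.
Then Σ (x_i + x_{i+1})·c_i = -1164, so x̄ = -1164 / (6·(-194)) = 1.

1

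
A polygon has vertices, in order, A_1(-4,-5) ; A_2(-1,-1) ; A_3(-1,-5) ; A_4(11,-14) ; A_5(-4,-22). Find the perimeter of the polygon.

|A_1A_2| = √((3)² + (4)²) = √25 = 5
|A_2A_3| = √((0)² + (-4)²) = √16 = 4
|A_3A_4| = √((12)² + (-9)²) = √225 = 15
|A_4A_5| = √((-15)² + (-8)²) = √289 = 17
|A_5A_1| = √((0)² + (17)²) = √289 = 17
Perimeter = 5 + 4 + 15 + 17 + 17 = 58.

58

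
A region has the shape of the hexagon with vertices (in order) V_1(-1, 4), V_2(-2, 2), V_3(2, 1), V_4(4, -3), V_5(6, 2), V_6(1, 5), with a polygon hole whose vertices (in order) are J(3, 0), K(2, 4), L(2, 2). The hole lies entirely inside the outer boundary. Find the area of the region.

Outer boundary:
Σ = (6) + (-6) + (-10) + (26) + (28) + (9) = 53
Area = |Σ|/2 = 26.5.
Hole:
Apply the surveyor's formula: 2A = Σ (x_i·y_{i+1} − x_{i+1}·y_i), indices taken mod 3.
Σ = (12) + (-4) + (-6) = 2
Area = |Σ|/2 = 1.
Net area = 26.5 − 1 = 25.5.

25.5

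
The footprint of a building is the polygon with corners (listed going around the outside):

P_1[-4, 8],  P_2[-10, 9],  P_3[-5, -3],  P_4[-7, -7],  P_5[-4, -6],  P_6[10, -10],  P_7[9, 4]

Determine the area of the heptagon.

232.5

Apply Gauss's area formula: 2A = Σ (x_i·y_{i+1} − x_{i+1}·y_i), indices taken mod 7.
Σ = (44) + (75) + (14) + (14) + (100) + (130) + (88) = 465
Area = |Σ|/2 = 232.5.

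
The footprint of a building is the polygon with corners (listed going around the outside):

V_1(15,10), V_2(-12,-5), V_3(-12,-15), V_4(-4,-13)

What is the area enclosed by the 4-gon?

208

Σ = (45) + (120) + (96) + (155) = 416
Area = |Σ|/2 = 208.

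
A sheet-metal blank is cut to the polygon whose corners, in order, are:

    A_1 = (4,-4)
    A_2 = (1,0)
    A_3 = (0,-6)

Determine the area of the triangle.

11

Σ = (4) + (-6) + (24) = 22
Area = |Σ|/2 = 11.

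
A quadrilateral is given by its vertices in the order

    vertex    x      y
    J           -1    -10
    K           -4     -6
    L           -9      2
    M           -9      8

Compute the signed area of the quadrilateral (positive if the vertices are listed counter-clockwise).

Σ = (-34) + (-62) + (-54) + (98) = -52
Signed area = Σ/2 = -26 (negative ⇒ clockwise traversal).

-26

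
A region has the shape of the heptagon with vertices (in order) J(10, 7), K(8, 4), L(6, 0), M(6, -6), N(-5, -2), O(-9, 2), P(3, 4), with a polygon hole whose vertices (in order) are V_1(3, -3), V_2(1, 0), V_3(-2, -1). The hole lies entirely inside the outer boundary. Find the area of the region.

98

Outer boundary:
Apply the shoelace (surveyor's) formula: 2A = Σ (x_i·y_{i+1} − x_{i+1}·y_i), indices taken mod 7.
Σ = (-16) + (-24) + (-36) + (-42) + (-28) + (-42) + (-19) = -207
Area = |Σ|/2 = 103.5.
Hole:
Σ = (3) + (-1) + (9) = 11
Area = |Σ|/2 = 5.5.
Net area = 103.5 − 5.5 = 98.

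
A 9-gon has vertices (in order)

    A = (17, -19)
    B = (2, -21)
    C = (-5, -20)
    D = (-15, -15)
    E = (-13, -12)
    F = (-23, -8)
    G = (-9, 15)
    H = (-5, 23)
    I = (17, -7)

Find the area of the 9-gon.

A→B: (17)(-21) − (2)(-19) = -319
B→C: (2)(-20) − (-5)(-21) = -145
C→D: (-5)(-15) − (-15)(-20) = -225
D→E: (-15)(-12) − (-13)(-15) = -15
E→F: (-13)(-8) − (-23)(-12) = -172
F→G: (-23)(15) − (-9)(-8) = -417
G→H: (-9)(23) − (-5)(15) = -132
H→I: (-5)(-7) − (17)(23) = -356
I→A: (17)(-19) − (17)(-7) = -204
Σ = -1985
Area = |Σ|/2 = 992.5.

992.5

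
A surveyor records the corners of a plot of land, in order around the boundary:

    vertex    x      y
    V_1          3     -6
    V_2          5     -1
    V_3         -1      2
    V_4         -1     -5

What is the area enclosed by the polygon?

32

Cross-terms: 27, 9, 7, 21  ⇒  Σ = 64
Area = |Σ|/2 = 32.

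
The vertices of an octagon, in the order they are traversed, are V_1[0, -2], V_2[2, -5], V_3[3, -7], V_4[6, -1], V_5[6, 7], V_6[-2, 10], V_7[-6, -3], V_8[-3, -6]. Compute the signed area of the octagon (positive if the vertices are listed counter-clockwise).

132.5

Apply the shoelace (surveyor's) formula: 2A = Σ (x_i·y_{i+1} − x_{i+1}·y_i), indices taken mod 8.
V_1→V_2: (0)(-5) − (2)(-2) = 4
V_2→V_3: (2)(-7) − (3)(-5) = 1
V_3→V_4: (3)(-1) − (6)(-7) = 39
V_4→V_5: (6)(7) − (6)(-1) = 48
V_5→V_6: (6)(10) − (-2)(7) = 74
V_6→V_7: (-2)(-3) − (-6)(10) = 66
V_7→V_8: (-6)(-6) − (-3)(-3) = 27
V_8→V_1: (-3)(-2) − (0)(-6) = 6
Σ = 265
Signed area = Σ/2 = 132.5 (positive ⇒ counter-clockwise traversal).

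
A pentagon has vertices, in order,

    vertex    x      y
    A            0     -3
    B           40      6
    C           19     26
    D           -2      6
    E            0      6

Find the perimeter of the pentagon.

|AB| = √((40)² + (9)²) = √1681 = 41
|BC| = √((-21)² + (20)²) = √841 = 29
|CD| = √((-21)² + (-20)²) = √841 = 29
|DE| = √((2)² + (0)²) = √4 = 2
|EA| = √((0)² + (-9)²) = √81 = 9
Perimeter = 41 + 29 + 29 + 2 + 9 = 110.

110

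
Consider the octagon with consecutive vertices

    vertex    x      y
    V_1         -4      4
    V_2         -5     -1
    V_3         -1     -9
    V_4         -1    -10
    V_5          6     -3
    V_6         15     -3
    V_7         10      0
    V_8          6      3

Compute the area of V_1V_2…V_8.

Apply Gauss's area formula: 2A = Σ (x_i·y_{i+1} − x_{i+1}·y_i), indices taken mod 8.
Cross-terms: 24, 44, 1, 63, 27, 30, 30, 36  ⇒  Σ = 255
Area = |Σ|/2 = 127.5.

127.5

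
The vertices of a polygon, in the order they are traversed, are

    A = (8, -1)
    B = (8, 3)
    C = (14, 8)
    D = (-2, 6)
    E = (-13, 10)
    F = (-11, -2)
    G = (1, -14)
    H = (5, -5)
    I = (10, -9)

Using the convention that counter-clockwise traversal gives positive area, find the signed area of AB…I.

318

Apply the surveyor's formula: 2A = Σ (x_i·y_{i+1} − x_{i+1}·y_i), indices taken mod 9.
A→B: (8)(3) − (8)(-1) = 32
B→C: (8)(8) − (14)(3) = 22
C→D: (14)(6) − (-2)(8) = 100
D→E: (-2)(10) − (-13)(6) = 58
E→F: (-13)(-2) − (-11)(10) = 136
F→G: (-11)(-14) − (1)(-2) = 156
G→H: (1)(-5) − (5)(-14) = 65
H→I: (5)(-9) − (10)(-5) = 5
I→A: (10)(-1) − (8)(-9) = 62
Σ = 636
Signed area = Σ/2 = 318 (positive ⇒ counter-clockwise traversal).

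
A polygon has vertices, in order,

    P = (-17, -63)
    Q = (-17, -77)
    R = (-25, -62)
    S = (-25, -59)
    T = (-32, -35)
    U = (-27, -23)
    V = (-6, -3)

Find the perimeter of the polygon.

|PQ| = √((0)² + (-14)²) = √196 = 14
|QR| = √((-8)² + (15)²) = √289 = 17
|RS| = √((0)² + (3)²) = √9 = 3
|ST| = √((-7)² + (24)²) = √625 = 25
|TU| = √((5)² + (12)²) = √169 = 13
|UV| = √((21)² + (20)²) = √841 = 29
|VP| = √((-11)² + (-60)²) = √3721 = 61
Perimeter = 14 + 17 + 3 + 25 + 13 + 29 + 61 = 162.

162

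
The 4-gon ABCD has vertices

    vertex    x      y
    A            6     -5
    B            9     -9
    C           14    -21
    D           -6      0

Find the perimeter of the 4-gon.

60

|AB| = √((3)² + (-4)²) = √25 = 5
|BC| = √((5)² + (-12)²) = √169 = 13
|CD| = √((-20)² + (21)²) = √841 = 29
|DA| = √((12)² + (-5)²) = √169 = 13
Perimeter = 5 + 13 + 29 + 13 = 60.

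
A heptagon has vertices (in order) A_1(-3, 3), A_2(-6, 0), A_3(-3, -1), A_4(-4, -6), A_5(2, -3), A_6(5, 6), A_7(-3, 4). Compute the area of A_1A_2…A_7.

Apply the shoelace (surveyor's) formula: 2A = Σ (x_i·y_{i+1} − x_{i+1}·y_i), indices taken mod 7.
Σ = (18) + (6) + (14) + (24) + (27) + (38) + (3) = 130
Area = |Σ|/2 = 65.

65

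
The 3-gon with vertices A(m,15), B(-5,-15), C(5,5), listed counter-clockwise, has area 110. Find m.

-1

The doubled signed area Σ (x_i y_{i+1} − x_{i+1} y_i) is linear in m.
With m=0 it equals 200; the coefficient of m is -20 (from the two edges through A).
So -20·m + 200 = 2·110 = 220 ⇒ m = -1.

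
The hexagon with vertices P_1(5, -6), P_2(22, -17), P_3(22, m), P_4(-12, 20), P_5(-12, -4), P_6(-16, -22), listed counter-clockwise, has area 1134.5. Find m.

Write out the shoelace sum; only the two edges meeting at P_3 involve m:
2·Area = [(22·m − 22·(-17)) + (22·20 − (-12)·m)] + 741
       = 34·m + 1555 = 2269
⇒ m = 21.

21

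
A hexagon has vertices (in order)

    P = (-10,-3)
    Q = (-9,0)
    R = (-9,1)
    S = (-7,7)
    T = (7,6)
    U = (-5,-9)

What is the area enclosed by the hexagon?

Apply the surveyor's formula: 2A = Σ (x_i·y_{i+1} − x_{i+1}·y_i), indices taken mod 6.
Cross-terms: -27, -9, -56, -91, -33, -75  ⇒  Σ = -291
Area = |Σ|/2 = 145.5.

145.5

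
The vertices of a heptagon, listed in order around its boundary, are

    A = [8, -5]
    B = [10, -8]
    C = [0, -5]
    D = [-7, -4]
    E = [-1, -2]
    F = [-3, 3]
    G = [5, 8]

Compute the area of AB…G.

Cross-terms: -14, -50, -35, 10, -9, -39, -89  ⇒  Σ = -226
Area = |Σ|/2 = 113.

113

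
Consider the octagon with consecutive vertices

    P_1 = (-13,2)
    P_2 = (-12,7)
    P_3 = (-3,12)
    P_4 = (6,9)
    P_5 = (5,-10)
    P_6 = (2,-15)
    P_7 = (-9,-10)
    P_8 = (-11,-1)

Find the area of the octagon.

370

Σ = (-67) + (-123) + (-99) + (-105) + (-55) + (-155) + (-101) + (-35) = -740
Area = |Σ|/2 = 370.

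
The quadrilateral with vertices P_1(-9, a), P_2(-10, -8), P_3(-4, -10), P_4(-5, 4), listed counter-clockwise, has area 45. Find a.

-4

Write out the shoelace sum; only the two edges meeting at P_1 involve a:
2·Area = [((-5)·a − (-9)·4) + ((-9)·(-8) − (-10)·a)] + 2
       = 5·a + 110 = 90
⇒ a = -4.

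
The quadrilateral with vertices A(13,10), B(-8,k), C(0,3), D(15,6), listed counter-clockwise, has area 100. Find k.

9

Write out the shoelace sum; only the two edges meeting at B involve k:
2·Area = [(13·k − (-8)·10) + ((-8)·3 − 0·k)] + 27
       = 13·k + 83 = 200
⇒ k = 9.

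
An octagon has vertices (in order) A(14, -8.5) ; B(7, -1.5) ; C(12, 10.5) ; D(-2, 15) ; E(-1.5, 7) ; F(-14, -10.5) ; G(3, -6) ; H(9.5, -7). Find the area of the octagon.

Apply the shoelace (surveyor's) formula: 2A = Σ (x_i·y_{i+1} − x_{i+1}·y_i), indices taken mod 8.
Σ = (38.5) + (91.5) + (201) + (8.5) + (113.75) + (115.5) + (36) + (17.25) = 622
Area = |Σ|/2 = 311.

311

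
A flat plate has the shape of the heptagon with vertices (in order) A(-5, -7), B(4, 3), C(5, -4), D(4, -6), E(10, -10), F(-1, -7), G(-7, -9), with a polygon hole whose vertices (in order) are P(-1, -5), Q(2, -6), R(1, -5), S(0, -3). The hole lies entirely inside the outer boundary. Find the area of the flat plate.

61

Outer boundary:
A→B: (-5)(3) − (4)(-7) = 13
B→C: (4)(-4) − (5)(3) = -31
C→D: (5)(-6) − (4)(-4) = -14
D→E: (4)(-10) − (10)(-6) = 20
E→F: (10)(-7) − (-1)(-10) = -80
F→G: (-1)(-9) − (-7)(-7) = -40
G→A: (-7)(-7) − (-5)(-9) = 4
Σ = -128
Area = |Σ|/2 = 64.
Hole:
Apply the shoelace formula: 2A = Σ (x_i·y_{i+1} − x_{i+1}·y_i), indices taken mod 4.
Σ = (16) + (-4) + (-3) + (-3) = 6
Area = |Σ|/2 = 3.
Net area = 64 − 3 = 61.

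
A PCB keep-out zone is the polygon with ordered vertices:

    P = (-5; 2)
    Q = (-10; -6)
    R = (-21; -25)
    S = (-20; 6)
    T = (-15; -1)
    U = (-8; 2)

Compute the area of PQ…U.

Apply the surveyor's formula: 2A = Σ (x_i·y_{i+1} − x_{i+1}·y_i), indices taken mod 6.
Σ = (50) + (124) + (-626) + (110) + (-38) + (-6) = -386
Area = |Σ|/2 = 193.

193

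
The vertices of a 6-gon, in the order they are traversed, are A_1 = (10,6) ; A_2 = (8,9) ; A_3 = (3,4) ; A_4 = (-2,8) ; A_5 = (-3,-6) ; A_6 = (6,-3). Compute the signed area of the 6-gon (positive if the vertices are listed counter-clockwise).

Cross-terms: 42, 5, 32, 36, 45, 66  ⇒  Σ = 226
Signed area = Σ/2 = 113 (positive ⇒ counter-clockwise traversal).

113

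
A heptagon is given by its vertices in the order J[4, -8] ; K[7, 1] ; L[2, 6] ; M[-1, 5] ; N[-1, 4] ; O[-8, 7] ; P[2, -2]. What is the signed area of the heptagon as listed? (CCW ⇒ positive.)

68

Σ = (60) + (40) + (16) + (1) + (25) + (2) + (-8) = 136
Signed area = Σ/2 = 68 (positive ⇒ counter-clockwise traversal).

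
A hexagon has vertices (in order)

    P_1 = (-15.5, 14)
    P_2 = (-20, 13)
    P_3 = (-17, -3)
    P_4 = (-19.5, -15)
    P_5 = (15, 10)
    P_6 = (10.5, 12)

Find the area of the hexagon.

497

Cross-terms: 78.5, 281, 196.5, 30, 75, 333  ⇒  Σ = 994
Area = |Σ|/2 = 497.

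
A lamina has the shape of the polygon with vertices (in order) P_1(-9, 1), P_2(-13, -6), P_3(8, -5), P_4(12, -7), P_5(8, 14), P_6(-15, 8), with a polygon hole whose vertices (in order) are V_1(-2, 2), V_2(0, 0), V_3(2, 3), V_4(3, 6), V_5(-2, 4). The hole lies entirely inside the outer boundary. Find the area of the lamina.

354

Outer boundary:
Apply the shoelace formula: 2A = Σ (x_i·y_{i+1} − x_{i+1}·y_i), indices taken mod 6.
Σ = (67) + (113) + (4) + (224) + (274) + (57) = 739
Area = |Σ|/2 = 369.5.
Hole:
V_1→V_2: (-2)(0) − (0)(2) = 0
V_2→V_3: (0)(3) − (2)(0) = 0
V_3→V_4: (2)(6) − (3)(3) = 3
V_4→V_5: (3)(4) − (-2)(6) = 24
V_5→V_1: (-2)(2) − (-2)(4) = 4
Σ = 31
Area = |Σ|/2 = 15.5.
Net area = 369.5 − 15.5 = 354.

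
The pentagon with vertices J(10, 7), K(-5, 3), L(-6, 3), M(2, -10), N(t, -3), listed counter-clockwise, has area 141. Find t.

Write out the shoelace sum; only the two edges meeting at N involve t:
2·Area = [(2·(-3) − t·(-10)) + (t·7 − 10·(-3))] + 122
       = 17·t + 146 = 282
⇒ t = 8.

8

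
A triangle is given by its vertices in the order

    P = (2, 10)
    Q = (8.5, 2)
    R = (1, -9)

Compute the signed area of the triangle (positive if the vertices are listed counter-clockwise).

-65.75

Apply Gauss's area formula: 2A = Σ (x_i·y_{i+1} − x_{i+1}·y_i), indices taken mod 3.
Cross-terms: -81, -78.5, 28  ⇒  Σ = -131.5
Signed area = Σ/2 = -65.75 (negative ⇒ clockwise traversal).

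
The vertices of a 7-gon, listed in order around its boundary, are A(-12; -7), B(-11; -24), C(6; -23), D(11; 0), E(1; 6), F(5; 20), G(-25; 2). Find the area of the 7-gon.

813

Apply the shoelace formula: 2A = Σ (x_i·y_{i+1} − x_{i+1}·y_i), indices taken mod 7.
Σ = (211) + (397) + (253) + (66) + (-10) + (510) + (199) = 1626
Area = |Σ|/2 = 813.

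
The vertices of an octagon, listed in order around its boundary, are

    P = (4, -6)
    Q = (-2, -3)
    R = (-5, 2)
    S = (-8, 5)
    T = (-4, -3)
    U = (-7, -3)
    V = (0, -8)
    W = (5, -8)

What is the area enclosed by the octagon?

40.5

Cross-terms: -24, -19, -9, 44, -9, 56, 40, 2  ⇒  Σ = 81
Area = |Σ|/2 = 40.5.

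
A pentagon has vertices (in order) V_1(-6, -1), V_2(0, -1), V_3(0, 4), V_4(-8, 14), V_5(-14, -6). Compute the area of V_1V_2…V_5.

130

Σ = (6) + (0) + (32) + (244) + (-22) = 260
Area = |Σ|/2 = 130.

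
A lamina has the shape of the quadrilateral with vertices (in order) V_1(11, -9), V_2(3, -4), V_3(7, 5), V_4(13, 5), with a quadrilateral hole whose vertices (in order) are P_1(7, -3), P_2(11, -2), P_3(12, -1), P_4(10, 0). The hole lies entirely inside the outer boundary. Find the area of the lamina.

82

Outer boundary:
Apply the surveyor's formula: 2A = Σ (x_i·y_{i+1} − x_{i+1}·y_i), indices taken mod 4.
Σ = (-17) + (43) + (-30) + (-172) = -176
Area = |Σ|/2 = 88.
Hole:
Σ = (19) + (13) + (10) + (-30) = 12
Area = |Σ|/2 = 6.
Net area = 88 − 6 = 82.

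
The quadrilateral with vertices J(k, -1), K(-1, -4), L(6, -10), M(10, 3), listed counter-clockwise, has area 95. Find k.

-7

The doubled signed area Σ (x_i y_{i+1} − x_{i+1} y_i) is linear in k.
With k=0 it equals 141; the coefficient of k is -7 (from the two edges through J).
So -7·k + 141 = 2·95 = 190 ⇒ k = -7.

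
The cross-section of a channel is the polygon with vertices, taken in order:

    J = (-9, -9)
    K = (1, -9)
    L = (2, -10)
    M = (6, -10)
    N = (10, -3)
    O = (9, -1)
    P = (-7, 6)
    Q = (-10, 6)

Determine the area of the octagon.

223

Σ = (90) + (8) + (40) + (82) + (17) + (47) + (18) + (144) = 446
Area = |Σ|/2 = 223.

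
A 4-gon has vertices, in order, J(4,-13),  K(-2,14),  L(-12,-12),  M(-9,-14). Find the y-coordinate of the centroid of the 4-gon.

Apply Gauss's area formula. First the cross-terms c_i = x_i·y_{i+1} − x_{i+1}·y_i:
  30, 192, 60, 173  ⇒  2A = 455, A = 227.5.
Then Σ (y_i + y_{i+1})·c_i = -5817, so ȳ = -5817 / (6·227.5) = -277/65.

-277/65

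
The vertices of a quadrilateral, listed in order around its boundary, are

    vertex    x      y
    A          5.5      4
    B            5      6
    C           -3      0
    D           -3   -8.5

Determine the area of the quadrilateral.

45.625

Apply Gauss's area formula: 2A = Σ (x_i·y_{i+1} − x_{i+1}·y_i), indices taken mod 4.
A→B: (5.5)(6) − (5)(4) = 13
B→C: (5)(0) − (-3)(6) = 18
C→D: (-3)(-8.5) − (-3)(0) = 25.5
D→A: (-3)(4) − (5.5)(-8.5) = 34.75
Σ = 91.25
Area = |Σ|/2 = 45.625.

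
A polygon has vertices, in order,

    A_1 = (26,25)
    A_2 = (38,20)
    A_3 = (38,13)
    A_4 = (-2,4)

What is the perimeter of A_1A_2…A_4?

96

|A_1A_2| = √((12)² + (-5)²) = √169 = 13
|A_2A_3| = √((0)² + (-7)²) = √49 = 7
|A_3A_4| = √((-40)² + (-9)²) = √1681 = 41
|A_4A_1| = √((28)² + (21)²) = √1225 = 35
Perimeter = 13 + 7 + 41 + 35 = 96.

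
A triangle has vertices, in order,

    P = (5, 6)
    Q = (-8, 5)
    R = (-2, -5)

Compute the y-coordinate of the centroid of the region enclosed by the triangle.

Apply the shoelace formula. First the cross-terms c_i = x_i·y_{i+1} − x_{i+1}·y_i:
  73, 50, 13  ⇒  2A = 136, A = 68.
Then Σ (y_i + y_{i+1})·c_i = 816, so ȳ = 816 / (6·68) = 2.

2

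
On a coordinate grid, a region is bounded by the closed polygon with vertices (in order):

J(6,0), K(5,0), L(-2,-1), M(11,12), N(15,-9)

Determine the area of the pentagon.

J→K: (6)(0) − (5)(0) = 0
K→L: (5)(-1) − (-2)(0) = -5
L→M: (-2)(12) − (11)(-1) = -13
M→N: (11)(-9) − (15)(12) = -279
N→J: (15)(0) − (6)(-9) = 54
Σ = -243
Area = |Σ|/2 = 121.5.

121.5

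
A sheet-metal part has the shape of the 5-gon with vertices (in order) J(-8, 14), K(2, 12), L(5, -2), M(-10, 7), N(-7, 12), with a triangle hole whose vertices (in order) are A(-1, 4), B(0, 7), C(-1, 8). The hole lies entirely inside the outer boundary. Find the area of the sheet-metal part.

121

Outer boundary:
Σ = (-124) + (-64) + (15) + (-71) + (-2) = -246
Area = |Σ|/2 = 123.
Hole:
Cross-terms: -7, 7, 4  ⇒  Σ = 4
Area = |Σ|/2 = 2.
Net area = 123 − 2 = 121.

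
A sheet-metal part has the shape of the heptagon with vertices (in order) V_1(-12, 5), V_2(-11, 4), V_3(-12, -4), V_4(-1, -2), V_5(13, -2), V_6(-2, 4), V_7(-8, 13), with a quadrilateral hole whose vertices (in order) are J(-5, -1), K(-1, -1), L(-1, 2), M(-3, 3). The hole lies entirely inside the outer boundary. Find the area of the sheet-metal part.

Outer boundary:
Apply Gauss's area formula: 2A = Σ (x_i·y_{i+1} − x_{i+1}·y_i), indices taken mod 7.
Σ = (7) + (92) + (20) + (28) + (48) + (6) + (116) = 317
Area = |Σ|/2 = 158.5.
Hole:
Apply Gauss's area formula: 2A = Σ (x_i·y_{i+1} − x_{i+1}·y_i), indices taken mod 4.
Σ = (4) + (-3) + (3) + (18) = 22
Area = |Σ|/2 = 11.
Net area = 158.5 − 11 = 147.5.

147.5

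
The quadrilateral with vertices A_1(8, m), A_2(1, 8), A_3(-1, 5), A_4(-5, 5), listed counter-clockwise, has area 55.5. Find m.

The doubled signed area Σ (x_i y_{i+1} − x_{i+1} y_i) is linear in m.
With m=0 it equals 57; the coefficient of m is -6 (from the two edges through A_1).
So -6·m + 57 = 2·55.5 = 111 ⇒ m = -9.

-9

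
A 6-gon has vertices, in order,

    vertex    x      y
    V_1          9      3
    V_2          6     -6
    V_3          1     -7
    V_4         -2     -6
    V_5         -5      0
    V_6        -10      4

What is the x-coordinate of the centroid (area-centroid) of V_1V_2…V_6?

Apply the shoelace formula. First the cross-terms c_i = x_i·y_{i+1} − x_{i+1}·y_i:
  -72, -36, -20, -30, -20, -66  ⇒  2A = -244, A = -122.
Then Σ (x_i + x_{i+1})·c_i = -736, so x̄ = -736 / (6·(-122)) = 184/183.

184/183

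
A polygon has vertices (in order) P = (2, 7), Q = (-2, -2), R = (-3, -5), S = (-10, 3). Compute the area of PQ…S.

60.5

Apply the surveyor's formula: 2A = Σ (x_i·y_{i+1} − x_{i+1}·y_i), indices taken mod 4.
Σ = (10) + (4) + (-59) + (-76) = -121
Area = |Σ|/2 = 60.5.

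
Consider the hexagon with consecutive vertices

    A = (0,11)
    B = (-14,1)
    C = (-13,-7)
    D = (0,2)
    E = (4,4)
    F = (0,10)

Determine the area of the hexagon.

Σ = (154) + (111) + (-26) + (-8) + (40) + (0) = 271
Area = |Σ|/2 = 135.5.

135.5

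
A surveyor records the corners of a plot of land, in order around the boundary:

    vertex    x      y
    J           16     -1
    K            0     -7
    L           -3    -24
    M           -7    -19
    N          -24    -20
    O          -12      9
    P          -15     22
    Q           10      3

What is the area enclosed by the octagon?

734

Σ = (-112) + (-21) + (-111) + (-316) + (-456) + (-129) + (-265) + (-58) = -1468
Area = |Σ|/2 = 734.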